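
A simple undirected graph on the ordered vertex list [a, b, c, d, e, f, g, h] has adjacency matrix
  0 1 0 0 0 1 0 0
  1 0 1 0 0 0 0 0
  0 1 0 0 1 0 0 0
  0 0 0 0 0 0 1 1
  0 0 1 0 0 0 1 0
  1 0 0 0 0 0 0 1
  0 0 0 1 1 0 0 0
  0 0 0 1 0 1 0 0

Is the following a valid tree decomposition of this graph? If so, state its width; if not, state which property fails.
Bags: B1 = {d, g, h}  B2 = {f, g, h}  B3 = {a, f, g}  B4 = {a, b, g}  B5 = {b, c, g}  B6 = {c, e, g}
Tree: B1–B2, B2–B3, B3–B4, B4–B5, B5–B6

Vertex coverage: the bags together contain {a, b, c, d, e, f, g, h}, the full vertex set. Edge coverage: each edge of G has both endpoints in at least one bag. Running intersection: for every vertex, the bags containing it form a connected subtree. All three properties hold, so this is a valid tree decomposition of width max|bag| − 1 = 2, and hence tw(G) ≤ 2.

Yes; width 2.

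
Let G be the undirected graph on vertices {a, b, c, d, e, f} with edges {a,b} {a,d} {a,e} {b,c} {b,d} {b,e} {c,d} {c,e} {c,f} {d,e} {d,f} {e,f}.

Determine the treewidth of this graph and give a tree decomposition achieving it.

Treewidth 3.
Bags: B1 = {b, c, d, e}  B2 = {a, b, d, e}  B3 = {c, d, e, f}
Tree: B1–B2, B1–B3

The largest bag has 4 vertices, giving width 3; this decomposition certifies tw(G) ≤ 3. For the lower bound, the 4 vertices {c, d, e, f} are pairwise adjacent, and any tree decomposition puts a clique entirely inside one bag — forcing width ≥ 3. The upper and lower bounds meet at 3, so that is the treewidth.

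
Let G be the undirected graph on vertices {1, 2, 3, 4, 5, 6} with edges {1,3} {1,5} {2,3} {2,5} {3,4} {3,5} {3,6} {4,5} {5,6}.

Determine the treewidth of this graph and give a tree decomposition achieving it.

Every bag has size at most 3, so the width is 3 − 1 = 2 and tw(G) ≤ 2. Conversely, {1, 3, 5} is a clique of size 3, and the vertices of any clique must share a bag in every tree decomposition; so some bag has ≥ 3 vertices and tw(G) ≥ 2. Therefore the treewidth is 2.

Treewidth 2.
One such decomposition:
Bags: B1 = {1, 3, 5}  B2 = {3, 5, 6}  B3 = {2, 3, 5}  B4 = {3, 4, 5}
Tree: B1–B2, B1–B3, B3–B4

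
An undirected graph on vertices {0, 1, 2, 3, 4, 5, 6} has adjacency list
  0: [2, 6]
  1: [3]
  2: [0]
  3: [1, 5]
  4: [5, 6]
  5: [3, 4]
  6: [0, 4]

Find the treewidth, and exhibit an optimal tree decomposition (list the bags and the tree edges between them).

The largest bag has 2 vertices, giving width 1; this decomposition certifies tw(G) ≤ 1. Since G has at least one edge (e.g. 2–0), it is not an edgeless graph, so tw(G) ≥ 1. The upper and lower bounds meet at 1, so that is the treewidth.

Treewidth 1.
Bags: B1 = {0, 2}  B2 = {0, 6}  B3 = {4, 6}  B4 = {4, 5}  B5 = {3, 5}  B6 = {1, 3}
Tree: B1–B2, B2–B3, B3–B4, B4–B5, B5–B6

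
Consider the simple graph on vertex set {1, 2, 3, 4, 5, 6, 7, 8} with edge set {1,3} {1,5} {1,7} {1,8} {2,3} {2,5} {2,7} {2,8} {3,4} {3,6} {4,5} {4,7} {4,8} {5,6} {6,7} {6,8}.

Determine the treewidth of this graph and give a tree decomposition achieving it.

Treewidth 4.
One optimal decomposition is:
Bags: B1 = {2, 3, 5, 7, 8}  B2 = {1, 3, 5, 7, 8}  B3 = {3, 4, 5, 7, 8}  B4 = {3, 5, 6, 7, 8}
Tree: B1–B2, B2–B3, B3–B4

Each bag holds 5 vertices, so the decomposition has width 4, which upper-bounds the treewidth. For the lower bound: the 5 vertex sets {2,7}, {1,8}, {4,5}, {3}, {6} are disjoint, each induces a connected subgraph, and every pair is joined by at least one edge of G. Contracting each set to a single vertex therefore yields K_{5} as a minor, and since treewidth is minor-monotone, tw(G) ≥ tw(K_{5}) = 4. Therefore the treewidth is 4.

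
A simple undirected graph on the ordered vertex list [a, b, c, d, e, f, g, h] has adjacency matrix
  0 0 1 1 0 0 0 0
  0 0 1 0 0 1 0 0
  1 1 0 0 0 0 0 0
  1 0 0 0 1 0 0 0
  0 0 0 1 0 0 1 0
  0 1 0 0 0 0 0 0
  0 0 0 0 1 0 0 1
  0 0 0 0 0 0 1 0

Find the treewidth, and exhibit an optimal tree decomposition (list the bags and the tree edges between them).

Treewidth 1.
One optimal decomposition is:
Bags: B1 = {g, h}  B2 = {e, g}  B3 = {d, e}  B4 = {a, d}  B5 = {a, c}  B6 = {b, c}  B7 = {b, f}
Tree: B1–B2, B2–B3, B3–B4, B4–B5, B5–B6, B6–B7

Each bag holds 2 vertices, so the decomposition has width 1, which upper-bounds the treewidth. Any graph with an edge has treewidth ≥ 1, and G has the edge h–g. The upper and lower bounds meet at 1, so that is the treewidth.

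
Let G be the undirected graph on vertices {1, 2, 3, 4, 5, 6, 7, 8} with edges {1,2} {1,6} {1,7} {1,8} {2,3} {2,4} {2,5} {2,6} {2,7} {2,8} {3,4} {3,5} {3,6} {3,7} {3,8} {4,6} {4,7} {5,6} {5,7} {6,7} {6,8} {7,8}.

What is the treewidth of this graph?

4

A width-4 tree decomposition is:
Bags: B1 = {2, 3, 5, 6, 7}  B2 = {2, 3, 4, 6, 7}  B3 = {2, 3, 6, 7, 8}  B4 = {1, 2, 6, 7, 8}
Tree: B1–B2, B1–B3, B3–B4
Each bag holds 5 vertices, so the decomposition has width 4, which upper-bounds the treewidth. For the lower bound, the 5 vertices {1, 2, 6, 7, 8} are pairwise adjacent, and any tree decomposition puts a clique entirely inside one bag — forcing width ≥ 4. The upper and lower bounds meet at 4, so that is the treewidth.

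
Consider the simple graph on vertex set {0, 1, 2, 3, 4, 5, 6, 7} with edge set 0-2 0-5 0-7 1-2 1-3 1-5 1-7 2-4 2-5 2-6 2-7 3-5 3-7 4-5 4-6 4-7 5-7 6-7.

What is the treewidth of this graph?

A width-3 tree decomposition is:
Bags: B1 = {0, 2, 5, 7}  B2 = {1, 2, 5, 7}  B3 = {2, 4, 5, 7}  B4 = {2, 4, 6, 7}  B5 = {1, 3, 5, 7}
Tree: B1–B2, B2–B3, B3–B4, B2–B5
Every bag has size at most 4, so the width is 4 − 1 = 3 and tw(G) ≤ 3. Conversely, {0, 2, 5, 7} is a clique of size 4, and the vertices of any clique must share a bag in every tree decomposition; so some bag has ≥ 4 vertices and tw(G) ≥ 3. The upper and lower bounds meet at 3, so that is the treewidth.

3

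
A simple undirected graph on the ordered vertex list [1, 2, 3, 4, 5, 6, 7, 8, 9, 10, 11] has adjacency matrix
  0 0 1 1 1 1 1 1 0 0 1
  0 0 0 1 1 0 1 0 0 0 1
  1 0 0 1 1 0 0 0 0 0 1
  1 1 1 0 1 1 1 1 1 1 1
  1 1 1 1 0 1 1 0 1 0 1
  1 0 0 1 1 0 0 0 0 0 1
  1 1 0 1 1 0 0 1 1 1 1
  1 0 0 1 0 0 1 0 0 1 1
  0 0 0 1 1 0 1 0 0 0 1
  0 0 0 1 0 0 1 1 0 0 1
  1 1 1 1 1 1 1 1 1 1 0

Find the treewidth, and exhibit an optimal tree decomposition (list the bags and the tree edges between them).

The largest bag has 5 vertices, giving width 4; this decomposition certifies tw(G) ≤ 4. For the lower bound, the 5 vertices {1, 4, 7, 8, 11} are pairwise adjacent, and any tree decomposition puts a clique entirely inside one bag — forcing width ≥ 4. Combining the bounds, tw(G) = 4.

Treewidth 4.
One optimal decomposition is:
Bags: B1 = {1, 3, 4, 5, 11}  B2 = {1, 4, 5, 6, 11}  B3 = {1, 4, 5, 7, 11}  B4 = {2, 4, 5, 7, 11}  B5 = {1, 4, 7, 8, 11}  B6 = {4, 7, 8, 10, 11}  B7 = {4, 5, 7, 9, 11}
Tree: B1–B2, B1–B3, B3–B4, B3–B5, B5–B6, B4–B7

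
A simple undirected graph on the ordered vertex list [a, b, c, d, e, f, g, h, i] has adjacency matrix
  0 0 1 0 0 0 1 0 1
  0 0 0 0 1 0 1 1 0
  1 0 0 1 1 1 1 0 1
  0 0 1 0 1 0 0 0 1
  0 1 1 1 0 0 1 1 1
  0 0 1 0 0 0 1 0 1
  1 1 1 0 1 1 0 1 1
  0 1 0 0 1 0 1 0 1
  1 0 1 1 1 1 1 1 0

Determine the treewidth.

A width-3 tree decomposition is:
Bags: B1 = {c, e, g, i}  B2 = {a, c, g, i}  B3 = {c, d, e, i}  B4 = {c, f, g, i}  B5 = {e, g, h, i}  B6 = {b, e, g, h}
Tree: B1–B2, B1–B3, B2–B4, B1–B5, B5–B6
Each bag holds 4 vertices, so the decomposition has width 3, which upper-bounds the treewidth. Conversely, {c, d, e, i} is a clique of size 4, and the vertices of any clique must share a bag in every tree decomposition; so some bag has ≥ 4 vertices and tw(G) ≥ 3. The upper and lower bounds meet at 3, so that is the treewidth.

3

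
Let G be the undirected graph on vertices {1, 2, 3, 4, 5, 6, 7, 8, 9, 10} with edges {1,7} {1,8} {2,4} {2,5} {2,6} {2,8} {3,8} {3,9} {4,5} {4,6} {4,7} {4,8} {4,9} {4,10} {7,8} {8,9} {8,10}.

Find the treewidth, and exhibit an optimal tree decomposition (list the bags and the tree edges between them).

Treewidth 2.
Bags: B1 = {2, 4, 8}  B2 = {4, 7, 8}  B3 = {4, 8, 9}  B4 = {3, 8, 9}  B5 = {2, 4, 5}  B6 = {4, 8, 10}  B7 = {2, 4, 6}  B8 = {1, 7, 8}
Tree: B1–B2, B2–B3, B3–B4, B1–B5, B3–B6, B5–B7, B2–B8

The largest bag has 3 vertices, giving width 2; this decomposition certifies tw(G) ≤ 2. Conversely, {1, 7, 8} is a clique of size 3, and the vertices of any clique must share a bag in every tree decomposition; so some bag has ≥ 3 vertices and tw(G) ≥ 2. The upper and lower bounds meet at 2, so that is the treewidth.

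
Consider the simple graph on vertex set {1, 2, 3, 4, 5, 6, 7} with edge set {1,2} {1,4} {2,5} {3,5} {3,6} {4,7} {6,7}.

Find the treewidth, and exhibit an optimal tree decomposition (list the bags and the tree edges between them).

The largest bag has 3 vertices, giving width 2; this decomposition certifies tw(G) ≤ 2. For the lower bound, G contains the cycle 2–1–4–7–6–3–5–2, so G is not a forest; only forests have treewidth ≤ 1, hence tw(G) ≥ 2. Therefore the treewidth is 2.

Treewidth 2.
One optimal decomposition is:
Bags: B1 = {1, 2, 4}  B2 = {2, 4, 7}  B3 = {2, 6, 7}  B4 = {2, 3, 6}  B5 = {2, 3, 5}
Tree: B1–B2, B2–B3, B3–B4, B4–B5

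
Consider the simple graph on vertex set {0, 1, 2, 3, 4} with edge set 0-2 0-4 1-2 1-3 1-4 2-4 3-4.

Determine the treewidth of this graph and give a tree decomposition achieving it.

The largest bag has 3 vertices, giving width 2; this decomposition certifies tw(G) ≤ 2. On the other hand G contains the 3-clique {0, 2, 4}. A clique must lie in a single bag of any decomposition, so no decomposition can have width below 2. Therefore the treewidth is 2.

Treewidth 2.
One such decomposition:
Bags: B1 = {1, 2, 4}  B2 = {0, 2, 4}  B3 = {1, 3, 4}
Tree: B1–B2, B1–B3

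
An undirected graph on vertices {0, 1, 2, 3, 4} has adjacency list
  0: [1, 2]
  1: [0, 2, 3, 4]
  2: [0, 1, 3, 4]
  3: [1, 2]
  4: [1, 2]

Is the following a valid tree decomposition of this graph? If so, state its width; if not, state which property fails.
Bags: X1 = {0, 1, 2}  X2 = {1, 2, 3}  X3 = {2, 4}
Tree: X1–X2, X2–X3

No — edge (1,4) lies in no bag.

A tree decomposition must satisfy three properties: every vertex lies in some bag; for every edge, both endpoints lie together in some bag; and for every vertex, the bags containing it form a connected subtree. Here edge (1,4) lies in no bag, so the decomposition is invalid.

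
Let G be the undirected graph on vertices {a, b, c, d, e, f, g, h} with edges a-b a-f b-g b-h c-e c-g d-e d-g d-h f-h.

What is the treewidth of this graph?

2

A width-2 tree decomposition is:
Bags: B1 = {a, b, f}  B2 = {b, f, h}  B3 = {b, g, h}  B4 = {d, g, h}  B5 = {c, d, g}  B6 = {c, d, e}
Tree: B1–B2, B2–B3, B3–B4, B4–B5, B5–B6
The largest bag has 3 vertices, giving width 2; this decomposition certifies tw(G) ≤ 2. Since a–f–h–b–a is a cycle in G, G is not acyclic. Forests are exactly the graphs of treewidth ≤ 1, so tw(G) ≥ 2. Hence tw(G) = 2 exactly.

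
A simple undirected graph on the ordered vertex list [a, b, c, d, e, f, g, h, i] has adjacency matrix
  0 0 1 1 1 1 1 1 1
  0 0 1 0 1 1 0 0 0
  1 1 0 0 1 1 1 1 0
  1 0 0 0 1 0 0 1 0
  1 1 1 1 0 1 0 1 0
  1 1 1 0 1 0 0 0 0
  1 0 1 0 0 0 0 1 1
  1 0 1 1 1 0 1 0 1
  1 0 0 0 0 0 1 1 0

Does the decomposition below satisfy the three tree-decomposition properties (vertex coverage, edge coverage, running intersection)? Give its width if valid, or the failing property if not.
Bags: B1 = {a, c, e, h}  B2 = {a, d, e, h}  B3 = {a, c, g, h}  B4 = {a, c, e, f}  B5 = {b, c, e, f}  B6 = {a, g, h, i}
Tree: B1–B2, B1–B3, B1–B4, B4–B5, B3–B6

Yes; width 3.

Vertex coverage: the bags together contain {a, b, c, d, e, f, g, h, i}, the full vertex set. Edge coverage: each edge of G has both endpoints in at least one bag. Running intersection: for every vertex, the bags containing it form a connected subtree. All three properties hold, so this is a valid tree decomposition of width max|bag| − 1 = 3, and hence tw(G) ≤ 3.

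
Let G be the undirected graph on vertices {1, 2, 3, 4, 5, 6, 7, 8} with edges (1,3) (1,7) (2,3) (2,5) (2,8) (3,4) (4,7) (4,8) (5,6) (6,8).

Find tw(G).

2

A width-2 tree decomposition is:
Bags: B1 = {5, 6, 8}  B2 = {2, 5, 8}  B3 = {2, 4, 8}  B4 = {2, 3, 4}  B5 = {3, 4, 7}  B6 = {1, 3, 7}
Tree: B1–B2, B2–B3, B3–B4, B4–B5, B5–B6
Each bag holds 3 vertices, so the decomposition has width 2, which upper-bounds the treewidth. Since 6–5–2–8–6 is a cycle in G, G is not acyclic. Forests are exactly the graphs of treewidth ≤ 1, so tw(G) ≥ 2. Combining the bounds, tw(G) = 2.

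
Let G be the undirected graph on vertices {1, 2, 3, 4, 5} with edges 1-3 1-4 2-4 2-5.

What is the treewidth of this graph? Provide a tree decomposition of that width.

Treewidth 1.
One such decomposition:
Bags: B1 = {2, 5}  B2 = {2, 4}  B3 = {1, 4}  B4 = {1, 3}
Tree: B1–B2, B2–B3, B3–B4

The largest bag has 2 vertices, giving width 1; this decomposition certifies tw(G) ≤ 1. Any graph with an edge has treewidth ≥ 1, and G has the edge 5–2. The upper and lower bounds meet at 1, so that is the treewidth.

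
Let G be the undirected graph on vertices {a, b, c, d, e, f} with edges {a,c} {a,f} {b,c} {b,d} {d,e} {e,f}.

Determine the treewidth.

2

A width-2 tree decomposition is:
Bags: B1 = {a, e, f}  B2 = {a, c, e}  B3 = {b, c, e}  B4 = {b, d, e}
Tree: B1–B2, B2–B3, B3–B4
Every bag has size at most 3, so the width is 3 − 1 = 2 and tw(G) ≤ 2. For the lower bound, G contains the cycle e–f–a–c–b–d–e, so G is not a forest; only forests have treewidth ≤ 1, hence tw(G) ≥ 2. Therefore the treewidth is 2.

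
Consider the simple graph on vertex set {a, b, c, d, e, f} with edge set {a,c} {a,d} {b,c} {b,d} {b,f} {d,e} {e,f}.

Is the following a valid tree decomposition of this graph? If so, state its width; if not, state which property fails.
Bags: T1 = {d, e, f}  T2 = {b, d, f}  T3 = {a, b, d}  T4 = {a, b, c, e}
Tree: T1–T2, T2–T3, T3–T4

A tree decomposition must satisfy three properties: every vertex lies in some bag; for every edge, both endpoints lie together in some bag; and for every vertex, the bags containing it form a connected subtree. Here bags containing vertex e are not connected in the tree, so the decomposition is invalid.

No — bags containing vertex e are not connected in the tree.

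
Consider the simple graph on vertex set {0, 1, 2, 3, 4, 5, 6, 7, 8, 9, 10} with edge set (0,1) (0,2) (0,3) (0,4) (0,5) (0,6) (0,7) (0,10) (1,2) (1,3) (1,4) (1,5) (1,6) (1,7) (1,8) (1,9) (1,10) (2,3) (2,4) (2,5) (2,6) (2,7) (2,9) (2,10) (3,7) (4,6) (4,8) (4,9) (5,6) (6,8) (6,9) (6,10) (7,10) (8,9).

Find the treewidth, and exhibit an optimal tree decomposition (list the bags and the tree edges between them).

Treewidth 4.
One such decomposition:
Bags: B1 = {1, 2, 4, 6, 9}  B2 = {0, 1, 2, 4, 6}  B3 = {0, 1, 2, 6, 10}  B4 = {0, 1, 2, 7, 10}  B5 = {1, 4, 6, 8, 9}  B6 = {0, 1, 2, 5, 6}  B7 = {0, 1, 2, 3, 7}
Tree: B1–B2, B2–B3, B3–B4, B1–B5, B3–B6, B4–B7

Each bag holds 5 vertices, so the decomposition has width 4, which upper-bounds the treewidth. On the other hand G contains the 5-clique {1, 4, 6, 8, 9}. A clique must lie in a single bag of any decomposition, so no decomposition can have width below 4. Therefore the treewidth is 4.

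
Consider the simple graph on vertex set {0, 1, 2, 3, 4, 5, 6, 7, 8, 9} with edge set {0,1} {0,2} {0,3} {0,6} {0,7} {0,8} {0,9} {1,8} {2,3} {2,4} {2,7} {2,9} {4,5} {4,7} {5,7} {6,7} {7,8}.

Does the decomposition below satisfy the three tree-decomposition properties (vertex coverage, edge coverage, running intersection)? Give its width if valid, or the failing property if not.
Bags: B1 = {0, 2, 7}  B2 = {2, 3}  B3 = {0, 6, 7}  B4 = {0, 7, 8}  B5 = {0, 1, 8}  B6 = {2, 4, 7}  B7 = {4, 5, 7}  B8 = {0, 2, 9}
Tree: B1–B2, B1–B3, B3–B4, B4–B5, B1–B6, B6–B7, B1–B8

A tree decomposition must satisfy three properties: every vertex lies in some bag; for every edge, both endpoints lie together in some bag; and for every vertex, the bags containing it form a connected subtree. Here edge (0,3) lies in no bag, so the decomposition is invalid.

No — edge (0,3) lies in no bag.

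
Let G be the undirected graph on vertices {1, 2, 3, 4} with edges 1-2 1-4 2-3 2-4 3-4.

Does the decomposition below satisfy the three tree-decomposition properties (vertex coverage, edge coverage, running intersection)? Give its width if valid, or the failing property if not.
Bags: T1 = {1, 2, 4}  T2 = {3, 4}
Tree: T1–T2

No — edge (2,3) lies in no bag.

A tree decomposition must satisfy three properties: every vertex lies in some bag; for every edge, both endpoints lie together in some bag; and for every vertex, the bags containing it form a connected subtree. Here edge (2,3) lies in no bag, so the decomposition is invalid.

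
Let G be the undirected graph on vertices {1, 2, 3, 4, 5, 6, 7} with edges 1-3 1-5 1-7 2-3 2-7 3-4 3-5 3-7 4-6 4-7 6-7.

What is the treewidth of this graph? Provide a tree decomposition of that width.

Treewidth 2.
One optimal decomposition is:
Bags: B1 = {2, 3, 7}  B2 = {1, 3, 7}  B3 = {3, 4, 7}  B4 = {1, 3, 5}  B5 = {4, 6, 7}
Tree: B1–B2, B1–B3, B2–B4, B3–B5

Every bag has size at most 3, so the width is 3 − 1 = 2 and tw(G) ≤ 2. For the lower bound, the 3 vertices {1, 3, 5} are pairwise adjacent, and any tree decomposition puts a clique entirely inside one bag — forcing width ≥ 2. Hence tw(G) = 2 exactly.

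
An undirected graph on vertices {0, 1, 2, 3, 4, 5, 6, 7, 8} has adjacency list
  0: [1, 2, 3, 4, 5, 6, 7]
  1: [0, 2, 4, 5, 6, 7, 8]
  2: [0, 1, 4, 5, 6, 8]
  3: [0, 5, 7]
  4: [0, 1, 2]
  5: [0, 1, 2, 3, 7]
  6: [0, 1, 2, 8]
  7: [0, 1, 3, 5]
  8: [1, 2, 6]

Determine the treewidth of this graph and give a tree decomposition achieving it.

Treewidth 3.
One such decomposition:
Bags: B1 = {0, 1, 2, 6}  B2 = {0, 1, 2, 5}  B3 = {1, 2, 6, 8}  B4 = {0, 1, 5, 7}  B5 = {0, 1, 2, 4}  B6 = {0, 3, 5, 7}
Tree: B1–B2, B1–B3, B2–B4, B2–B5, B4–B6

The largest bag has 4 vertices, giving width 3; this decomposition certifies tw(G) ≤ 3. On the other hand G contains the 4-clique {0, 1, 2, 4}. A clique must lie in a single bag of any decomposition, so no decomposition can have width below 3. Hence tw(G) = 3 exactly.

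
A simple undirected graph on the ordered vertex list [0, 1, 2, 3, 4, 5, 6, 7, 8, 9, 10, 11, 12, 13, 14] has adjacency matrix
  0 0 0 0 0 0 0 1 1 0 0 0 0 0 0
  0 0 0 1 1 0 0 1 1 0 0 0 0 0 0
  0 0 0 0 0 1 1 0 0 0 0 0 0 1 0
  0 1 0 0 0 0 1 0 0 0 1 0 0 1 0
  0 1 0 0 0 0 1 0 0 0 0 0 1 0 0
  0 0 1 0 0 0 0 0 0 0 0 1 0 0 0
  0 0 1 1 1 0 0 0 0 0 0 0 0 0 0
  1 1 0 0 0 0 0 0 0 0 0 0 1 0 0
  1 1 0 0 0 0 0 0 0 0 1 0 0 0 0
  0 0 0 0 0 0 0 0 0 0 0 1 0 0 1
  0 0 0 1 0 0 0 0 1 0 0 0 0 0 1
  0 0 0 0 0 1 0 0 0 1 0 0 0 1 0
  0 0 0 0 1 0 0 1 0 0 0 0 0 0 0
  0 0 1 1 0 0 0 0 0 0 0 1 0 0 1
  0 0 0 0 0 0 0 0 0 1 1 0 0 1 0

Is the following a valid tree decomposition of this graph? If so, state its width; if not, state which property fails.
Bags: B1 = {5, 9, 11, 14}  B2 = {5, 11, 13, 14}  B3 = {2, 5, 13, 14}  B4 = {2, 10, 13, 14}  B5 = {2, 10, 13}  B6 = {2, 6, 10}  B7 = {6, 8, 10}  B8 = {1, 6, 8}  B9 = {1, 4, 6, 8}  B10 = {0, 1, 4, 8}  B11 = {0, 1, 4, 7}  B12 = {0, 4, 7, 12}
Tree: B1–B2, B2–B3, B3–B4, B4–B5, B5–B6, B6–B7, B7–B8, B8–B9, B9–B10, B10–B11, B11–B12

A tree decomposition must satisfy three properties: every vertex lies in some bag; for every edge, both endpoints lie together in some bag; and for every vertex, the bags containing it form a connected subtree. Here vertex 3 appears in no bag, so the decomposition is invalid.

No — vertex 3 appears in no bag.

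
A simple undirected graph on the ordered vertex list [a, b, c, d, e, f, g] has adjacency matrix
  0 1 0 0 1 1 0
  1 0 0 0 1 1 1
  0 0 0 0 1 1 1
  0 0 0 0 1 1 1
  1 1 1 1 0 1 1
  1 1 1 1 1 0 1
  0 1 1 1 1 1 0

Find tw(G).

3

A width-3 tree decomposition is:
Bags: B1 = {d, e, f, g}  B2 = {c, e, f, g}  B3 = {b, e, f, g}  B4 = {a, b, e, f}
Tree: B1–B2, B1–B3, B3–B4
The largest bag has 4 vertices, giving width 3; this decomposition certifies tw(G) ≤ 3. For the lower bound, the 4 vertices {d, e, f, g} are pairwise adjacent, and any tree decomposition puts a clique entirely inside one bag — forcing width ≥ 3. Therefore the treewidth is 3.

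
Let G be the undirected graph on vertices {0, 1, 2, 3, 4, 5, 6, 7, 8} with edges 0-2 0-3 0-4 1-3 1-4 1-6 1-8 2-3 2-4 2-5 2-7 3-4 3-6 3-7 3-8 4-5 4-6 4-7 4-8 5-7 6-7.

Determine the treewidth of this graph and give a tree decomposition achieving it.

Each bag holds 4 vertices, so the decomposition has width 3, which upper-bounds the treewidth. Conversely, {0, 2, 3, 4} is a clique of size 4, and the vertices of any clique must share a bag in every tree decomposition; so some bag has ≥ 4 vertices and tw(G) ≥ 3. The upper and lower bounds meet at 3, so that is the treewidth.

Treewidth 3.
One such decomposition:
Bags: B1 = {3, 4, 6, 7}  B2 = {2, 3, 4, 7}  B3 = {2, 4, 5, 7}  B4 = {0, 2, 3, 4}  B5 = {1, 3, 4, 6}  B6 = {1, 3, 4, 8}
Tree: B1–B2, B2–B3, B2–B4, B1–B5, B5–B6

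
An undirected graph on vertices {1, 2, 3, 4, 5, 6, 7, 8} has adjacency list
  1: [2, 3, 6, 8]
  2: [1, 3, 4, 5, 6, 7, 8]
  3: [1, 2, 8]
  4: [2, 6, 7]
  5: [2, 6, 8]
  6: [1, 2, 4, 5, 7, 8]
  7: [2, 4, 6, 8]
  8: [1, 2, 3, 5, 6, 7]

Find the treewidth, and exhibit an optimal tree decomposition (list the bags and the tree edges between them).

Treewidth 3.
One optimal decomposition is:
Bags: B1 = {2, 6, 7, 8}  B2 = {2, 4, 6, 7}  B3 = {1, 2, 6, 8}  B4 = {2, 5, 6, 8}  B5 = {1, 2, 3, 8}
Tree: B1–B2, B1–B3, B1–B4, B3–B5

Every bag has size at most 4, so the width is 4 − 1 = 3 and tw(G) ≤ 3. For the lower bound, the 4 vertices {1, 2, 3, 8} are pairwise adjacent, and any tree decomposition puts a clique entirely inside one bag — forcing width ≥ 3. Hence tw(G) = 3 exactly.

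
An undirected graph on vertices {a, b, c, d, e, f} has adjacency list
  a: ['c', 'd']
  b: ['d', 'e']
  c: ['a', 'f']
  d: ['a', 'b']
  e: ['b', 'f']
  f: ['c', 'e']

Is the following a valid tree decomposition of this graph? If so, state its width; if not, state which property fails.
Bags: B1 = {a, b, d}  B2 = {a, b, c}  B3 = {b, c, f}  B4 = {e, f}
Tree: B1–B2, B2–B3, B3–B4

No — edge (b,e) lies in no bag.

A tree decomposition must satisfy three properties: every vertex lies in some bag; for every edge, both endpoints lie together in some bag; and for every vertex, the bags containing it form a connected subtree. Here edge (b,e) lies in no bag, so the decomposition is invalid.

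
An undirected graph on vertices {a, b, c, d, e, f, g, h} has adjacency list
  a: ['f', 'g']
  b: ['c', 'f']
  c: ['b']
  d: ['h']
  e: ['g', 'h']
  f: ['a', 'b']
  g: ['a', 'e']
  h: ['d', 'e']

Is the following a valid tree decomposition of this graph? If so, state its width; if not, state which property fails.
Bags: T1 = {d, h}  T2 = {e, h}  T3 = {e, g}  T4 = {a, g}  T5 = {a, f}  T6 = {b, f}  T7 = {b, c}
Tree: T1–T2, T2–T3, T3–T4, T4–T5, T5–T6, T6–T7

Vertex coverage: the bags together contain {a, b, c, d, e, f, g, h}, the full vertex set. Edge coverage: each edge of G has both endpoints in at least one bag. Running intersection: for every vertex, the bags containing it form a connected subtree. All three properties hold, so this is a valid tree decomposition of width max|bag| − 1 = 1, and hence tw(G) ≤ 1.

Yes; width 1.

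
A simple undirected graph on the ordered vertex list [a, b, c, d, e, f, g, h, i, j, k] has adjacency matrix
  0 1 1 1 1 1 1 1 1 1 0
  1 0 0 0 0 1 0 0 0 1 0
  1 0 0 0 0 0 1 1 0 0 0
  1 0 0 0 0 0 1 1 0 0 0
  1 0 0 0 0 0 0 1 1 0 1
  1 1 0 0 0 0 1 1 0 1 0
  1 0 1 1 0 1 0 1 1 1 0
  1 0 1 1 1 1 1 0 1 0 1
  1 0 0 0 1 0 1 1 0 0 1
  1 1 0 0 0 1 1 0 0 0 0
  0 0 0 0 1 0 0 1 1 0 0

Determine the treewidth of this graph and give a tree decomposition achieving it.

Treewidth 3.
Bags: B1 = {a, g, h, i}  B2 = {a, e, h, i}  B3 = {a, f, g, h}  B4 = {a, d, g, h}  B5 = {a, f, g, j}  B6 = {e, h, i, k}  B7 = {a, b, f, j}  B8 = {a, c, g, h}
Tree: B1–B2, B1–B3, B1–B4, B3–B5, B2–B6, B5–B7, B4–B8

The largest bag has 4 vertices, giving width 3; this decomposition certifies tw(G) ≤ 3. For the lower bound, the 4 vertices {a, f, g, j} are pairwise adjacent, and any tree decomposition puts a clique entirely inside one bag — forcing width ≥ 3. Hence tw(G) = 3 exactly.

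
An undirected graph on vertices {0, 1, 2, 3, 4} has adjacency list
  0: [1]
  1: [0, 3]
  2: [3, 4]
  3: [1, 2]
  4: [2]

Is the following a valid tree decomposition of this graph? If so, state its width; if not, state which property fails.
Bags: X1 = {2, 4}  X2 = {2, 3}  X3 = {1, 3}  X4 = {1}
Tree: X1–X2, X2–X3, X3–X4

No — vertex 0 appears in no bag.

A tree decomposition must satisfy three properties: every vertex lies in some bag; for every edge, both endpoints lie together in some bag; and for every vertex, the bags containing it form a connected subtree. Here vertex 0 appears in no bag, so the decomposition is invalid.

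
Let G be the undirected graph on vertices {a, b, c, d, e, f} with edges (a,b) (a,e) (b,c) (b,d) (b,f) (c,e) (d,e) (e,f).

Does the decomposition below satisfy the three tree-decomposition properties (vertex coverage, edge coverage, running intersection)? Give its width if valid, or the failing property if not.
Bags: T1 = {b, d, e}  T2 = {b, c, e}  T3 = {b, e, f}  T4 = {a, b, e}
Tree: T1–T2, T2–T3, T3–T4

Yes; width 2.

Every vertex of G appears in some bag (union = {a, b, c, d, e, f}); every edge is covered by a bag; and for each vertex v the set of bags containing v is connected in the bag tree. The decomposition is therefore valid. The largest bag has 3 vertices, so the width is 2.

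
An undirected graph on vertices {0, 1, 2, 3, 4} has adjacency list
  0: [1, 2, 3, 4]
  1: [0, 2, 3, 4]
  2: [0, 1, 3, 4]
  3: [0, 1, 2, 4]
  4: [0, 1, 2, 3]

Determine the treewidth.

4

A width-4 tree decomposition is:
Bags: B1 = {0, 1, 2, 3, 4}
Tree: (single bag)
With just one bag of size 5, the width is 5 − 1 = 4, so tw(G) ≤ 4. Conversely, {0, 1, 2, 3, 4} is a clique of size 5, and the vertices of any clique must share a bag in every tree decomposition; so some bag has ≥ 5 vertices and tw(G) ≥ 4. Hence tw(G) = 4 exactly.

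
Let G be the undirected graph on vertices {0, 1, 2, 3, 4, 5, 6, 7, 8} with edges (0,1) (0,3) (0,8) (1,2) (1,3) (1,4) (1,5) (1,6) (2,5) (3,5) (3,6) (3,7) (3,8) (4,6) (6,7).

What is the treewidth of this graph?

2

A width-2 tree decomposition is:
Bags: B1 = {1, 3, 6}  B2 = {1, 3, 5}  B3 = {0, 1, 3}  B4 = {1, 4, 6}  B5 = {1, 2, 5}  B6 = {3, 6, 7}  B7 = {0, 3, 8}
Tree: B1–B2, B2–B3, B1–B4, B2–B5, B1–B6, B3–B7
Every bag has size at most 3, so the width is 3 − 1 = 2 and tw(G) ≤ 2. Conversely, {0, 3, 8} is a clique of size 3, and the vertices of any clique must share a bag in every tree decomposition; so some bag has ≥ 3 vertices and tw(G) ≥ 2. Hence tw(G) = 2 exactly.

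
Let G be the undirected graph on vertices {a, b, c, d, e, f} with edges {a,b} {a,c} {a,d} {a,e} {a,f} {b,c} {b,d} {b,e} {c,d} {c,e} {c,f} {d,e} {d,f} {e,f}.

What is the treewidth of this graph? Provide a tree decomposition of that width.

Every bag has size at most 5, so the width is 5 − 1 = 4 and tw(G) ≤ 4. On the other hand G contains the 5-clique {a, c, d, e, f}. A clique must lie in a single bag of any decomposition, so no decomposition can have width below 4. Hence tw(G) = 4 exactly.

Treewidth 4.
Bags: B1 = {a, b, c, d, e}  B2 = {a, c, d, e, f}
Tree: B1–B2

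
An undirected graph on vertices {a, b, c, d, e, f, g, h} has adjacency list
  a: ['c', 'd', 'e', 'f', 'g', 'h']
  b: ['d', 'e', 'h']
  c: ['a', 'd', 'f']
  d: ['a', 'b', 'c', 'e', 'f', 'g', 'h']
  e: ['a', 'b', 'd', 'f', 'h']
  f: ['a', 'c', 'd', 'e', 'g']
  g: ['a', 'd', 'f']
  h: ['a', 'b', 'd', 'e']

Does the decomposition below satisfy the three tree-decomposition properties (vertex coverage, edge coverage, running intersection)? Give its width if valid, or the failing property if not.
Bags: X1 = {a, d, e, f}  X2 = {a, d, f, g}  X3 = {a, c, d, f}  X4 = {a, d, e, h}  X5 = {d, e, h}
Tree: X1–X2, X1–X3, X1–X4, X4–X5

A tree decomposition must satisfy three properties: every vertex lies in some bag; for every edge, both endpoints lie together in some bag; and for every vertex, the bags containing it form a connected subtree. Here vertex b appears in no bag, so the decomposition is invalid.

No — vertex b appears in no bag.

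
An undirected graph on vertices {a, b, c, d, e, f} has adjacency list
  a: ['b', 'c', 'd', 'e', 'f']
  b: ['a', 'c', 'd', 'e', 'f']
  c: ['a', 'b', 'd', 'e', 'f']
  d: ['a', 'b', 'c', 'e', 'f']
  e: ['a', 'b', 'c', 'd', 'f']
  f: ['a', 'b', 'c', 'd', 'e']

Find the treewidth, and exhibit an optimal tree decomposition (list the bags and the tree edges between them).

With just one bag of size 6, the width is 6 − 1 = 5, so tw(G) ≤ 5. On the other hand G contains the 6-clique {a, b, c, d, e, f}. A clique must lie in a single bag of any decomposition, so no decomposition can have width below 5. Hence tw(G) = 5 exactly.

Treewidth 5.
One such decomposition:
Bags: B1 = {a, b, c, d, e, f}
Tree: (single bag)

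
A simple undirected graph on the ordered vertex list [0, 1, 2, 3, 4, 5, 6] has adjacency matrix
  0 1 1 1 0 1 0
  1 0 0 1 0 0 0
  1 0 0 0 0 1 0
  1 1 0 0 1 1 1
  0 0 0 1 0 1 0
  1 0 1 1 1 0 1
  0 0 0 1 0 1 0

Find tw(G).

A width-2 tree decomposition is:
Bags: B1 = {0, 1, 3}  B2 = {0, 3, 5}  B3 = {0, 2, 5}  B4 = {3, 4, 5}  B5 = {3, 5, 6}
Tree: B1–B2, B2–B3, B2–B4, B4–B5
Every bag has size at most 3, so the width is 3 − 1 = 2 and tw(G) ≤ 2. On the other hand G contains the 3-clique {0, 2, 5}. A clique must lie in a single bag of any decomposition, so no decomposition can have width below 2. Combining the bounds, tw(G) = 2.

2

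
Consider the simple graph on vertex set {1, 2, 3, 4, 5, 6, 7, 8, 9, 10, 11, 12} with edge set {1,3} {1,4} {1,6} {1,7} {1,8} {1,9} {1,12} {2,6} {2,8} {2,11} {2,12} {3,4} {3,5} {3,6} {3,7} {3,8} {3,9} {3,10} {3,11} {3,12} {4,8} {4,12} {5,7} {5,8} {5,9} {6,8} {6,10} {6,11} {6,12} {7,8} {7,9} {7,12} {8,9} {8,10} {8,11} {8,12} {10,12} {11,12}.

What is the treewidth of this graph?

4

A width-4 tree decomposition is:
Bags: B1 = {1, 3, 7, 8, 12}  B2 = {1, 3, 6, 8, 12}  B3 = {1, 3, 4, 8, 12}  B4 = {3, 6, 8, 10, 12}  B5 = {1, 3, 7, 8, 9}  B6 = {3, 5, 7, 8, 9}  B7 = {3, 6, 8, 11, 12}  B8 = {2, 6, 8, 11, 12}
Tree: B1–B2, B2–B3, B2–B4, B1–B5, B5–B6, B4–B7, B7–B8
The largest bag has 5 vertices, giving width 4; this decomposition certifies tw(G) ≤ 4. Conversely, {2, 6, 8, 11, 12} is a clique of size 5, and the vertices of any clique must share a bag in every tree decomposition; so some bag has ≥ 5 vertices and tw(G) ≥ 4. The upper and lower bounds meet at 4, so that is the treewidth.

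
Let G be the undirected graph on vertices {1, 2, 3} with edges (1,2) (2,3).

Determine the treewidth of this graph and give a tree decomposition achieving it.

Treewidth 1.
One such decomposition:
Bags: B1 = {2, 3}  B2 = {1, 2}
Tree: B1–B2

Every bag has size at most 2, so the width is 2 − 1 = 1 and tw(G) ≤ 1. Since G has at least one edge (e.g. 3–2), it is not an edgeless graph, so tw(G) ≥ 1. Therefore the treewidth is 1.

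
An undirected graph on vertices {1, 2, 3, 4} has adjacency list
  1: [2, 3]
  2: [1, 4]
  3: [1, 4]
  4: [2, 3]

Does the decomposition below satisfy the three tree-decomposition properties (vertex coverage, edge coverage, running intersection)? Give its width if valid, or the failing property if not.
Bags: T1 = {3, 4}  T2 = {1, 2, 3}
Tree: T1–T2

No — edge (2,4) lies in no bag.

A tree decomposition must satisfy three properties: every vertex lies in some bag; for every edge, both endpoints lie together in some bag; and for every vertex, the bags containing it form a connected subtree. Here edge (2,4) lies in no bag, so the decomposition is invalid.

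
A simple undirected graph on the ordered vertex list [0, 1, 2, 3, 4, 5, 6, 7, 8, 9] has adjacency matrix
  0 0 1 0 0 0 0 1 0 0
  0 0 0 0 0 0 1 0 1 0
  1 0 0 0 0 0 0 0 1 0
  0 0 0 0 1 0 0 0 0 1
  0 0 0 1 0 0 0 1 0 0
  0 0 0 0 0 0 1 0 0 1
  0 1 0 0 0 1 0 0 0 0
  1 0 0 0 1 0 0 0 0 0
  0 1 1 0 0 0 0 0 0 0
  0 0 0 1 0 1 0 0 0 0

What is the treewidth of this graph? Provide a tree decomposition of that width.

Treewidth 2.
One such decomposition:
Bags: B1 = {5, 6, 9}  B2 = {1, 6, 9}  B3 = {1, 8, 9}  B4 = {2, 8, 9}  B5 = {0, 2, 9}  B6 = {0, 7, 9}  B7 = {4, 7, 9}  B8 = {3, 4, 9}
Tree: B1–B2, B2–B3, B3–B4, B4–B5, B5–B6, B6–B7, B7–B8

The largest bag has 3 vertices, giving width 2; this decomposition certifies tw(G) ≤ 2. For the lower bound, G contains the cycle 9–5–6–1–8–2–0–7–4–3–9, so G is not a forest; only forests have treewidth ≤ 1, hence tw(G) ≥ 2. The upper and lower bounds meet at 2, so that is the treewidth.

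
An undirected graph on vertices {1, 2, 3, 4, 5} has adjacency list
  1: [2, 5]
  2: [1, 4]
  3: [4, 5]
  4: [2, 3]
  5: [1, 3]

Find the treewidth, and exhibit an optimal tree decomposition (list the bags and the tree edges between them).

Treewidth 2.
Bags: B1 = {2, 3, 4}  B2 = {2, 3, 5}  B3 = {1, 2, 5}
Tree: B1–B2, B2–B3

Each bag holds 3 vertices, so the decomposition has width 2, which upper-bounds the treewidth. Since 2–4–3–5–1–2 is a cycle in G, G is not acyclic. Forests are exactly the graphs of treewidth ≤ 1, so tw(G) ≥ 2. Hence tw(G) = 2 exactly.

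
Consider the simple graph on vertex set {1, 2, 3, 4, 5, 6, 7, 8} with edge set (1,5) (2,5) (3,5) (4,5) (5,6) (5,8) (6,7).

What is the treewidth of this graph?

A width-1 tree decomposition is:
Bags: B1 = {1, 5}  B2 = {5, 8}  B3 = {3, 5}  B4 = {5, 6}  B5 = {6, 7}  B6 = {4, 5}  B7 = {2, 5}
Tree: B1–B2, B2–B3, B1–B4, B4–B5, B4–B6, B2–B7
Each bag holds 2 vertices, so the decomposition has width 1, which upper-bounds the treewidth. Since G has at least one edge (e.g. 5–1), it is not an edgeless graph, so tw(G) ≥ 1. Combining the bounds, tw(G) = 1.

1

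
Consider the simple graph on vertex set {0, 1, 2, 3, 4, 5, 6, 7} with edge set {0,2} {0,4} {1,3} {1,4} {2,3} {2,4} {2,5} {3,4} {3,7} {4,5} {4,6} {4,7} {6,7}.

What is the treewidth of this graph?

2

A width-2 tree decomposition is:
Bags: B1 = {1, 3, 4}  B2 = {2, 3, 4}  B3 = {0, 2, 4}  B4 = {2, 4, 5}  B5 = {3, 4, 7}  B6 = {4, 6, 7}
Tree: B1–B2, B2–B3, B3–B4, B1–B5, B5–B6
Every bag has size at most 3, so the width is 3 − 1 = 2 and tw(G) ≤ 2. For the lower bound, the 3 vertices {1, 3, 4} are pairwise adjacent, and any tree decomposition puts a clique entirely inside one bag — forcing width ≥ 2. Therefore the treewidth is 2.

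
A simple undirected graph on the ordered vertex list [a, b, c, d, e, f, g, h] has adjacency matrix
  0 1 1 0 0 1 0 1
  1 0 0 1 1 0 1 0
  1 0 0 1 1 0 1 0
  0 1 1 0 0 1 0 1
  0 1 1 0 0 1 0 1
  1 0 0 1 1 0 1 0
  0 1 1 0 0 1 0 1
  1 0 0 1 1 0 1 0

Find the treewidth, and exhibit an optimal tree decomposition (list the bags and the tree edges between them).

Treewidth 4.
One optimal decomposition is:
Bags: B1 = {b, c, d, f, h}  B2 = {b, c, f, g, h}  B3 = {b, c, e, f, h}  B4 = {a, b, c, f, h}
Tree: B1–B2, B2–B3, B3–B4

The largest bag has 5 vertices, giving width 4; this decomposition certifies tw(G) ≤ 4. For the lower bound: the 5 vertex sets {b,d}, {g,h}, {e,f}, {c}, {a} are disjoint, each induces a connected subgraph, and every pair is joined by at least one edge of G. Contracting each set to a single vertex therefore yields K_{5} as a minor, and since treewidth is minor-monotone, tw(G) ≥ tw(K_{5}) = 4. The upper and lower bounds meet at 4, so that is the treewidth.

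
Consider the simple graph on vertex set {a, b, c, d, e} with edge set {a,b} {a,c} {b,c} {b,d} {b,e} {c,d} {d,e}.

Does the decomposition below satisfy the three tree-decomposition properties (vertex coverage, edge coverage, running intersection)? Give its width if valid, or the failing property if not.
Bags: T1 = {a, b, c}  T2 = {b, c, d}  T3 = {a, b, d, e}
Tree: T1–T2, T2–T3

A tree decomposition must satisfy three properties: every vertex lies in some bag; for every edge, both endpoints lie together in some bag; and for every vertex, the bags containing it form a connected subtree. Here bags containing vertex a are not connected in the tree, so the decomposition is invalid.

No — bags containing vertex a are not connected in the tree.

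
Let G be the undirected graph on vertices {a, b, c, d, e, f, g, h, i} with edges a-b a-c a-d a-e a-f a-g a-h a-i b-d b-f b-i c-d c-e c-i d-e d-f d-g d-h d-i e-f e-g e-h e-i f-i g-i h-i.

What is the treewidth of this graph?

A width-4 tree decomposition is:
Bags: B1 = {a, c, d, e, i}  B2 = {a, d, e, g, i}  B3 = {a, d, e, f, i}  B4 = {a, b, d, f, i}  B5 = {a, d, e, h, i}
Tree: B1–B2, B2–B3, B3–B4, B2–B5
Each bag holds 5 vertices, so the decomposition has width 4, which upper-bounds the treewidth. Conversely, {a, d, e, g, i} is a clique of size 5, and the vertices of any clique must share a bag in every tree decomposition; so some bag has ≥ 5 vertices and tw(G) ≥ 4. The upper and lower bounds meet at 4, so that is the treewidth.

4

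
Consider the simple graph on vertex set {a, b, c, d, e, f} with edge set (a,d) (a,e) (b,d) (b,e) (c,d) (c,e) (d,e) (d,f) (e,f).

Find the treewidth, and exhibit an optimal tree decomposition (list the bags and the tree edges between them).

Treewidth 2.
One optimal decomposition is:
Bags: B1 = {b, d, e}  B2 = {d, e, f}  B3 = {c, d, e}  B4 = {a, d, e}
Tree: B1–B2, B2–B3, B3–B4

Each bag holds 3 vertices, so the decomposition has width 2, which upper-bounds the treewidth. On the other hand G contains the 3-clique {d, e, f}. A clique must lie in a single bag of any decomposition, so no decomposition can have width below 2. Therefore the treewidth is 2.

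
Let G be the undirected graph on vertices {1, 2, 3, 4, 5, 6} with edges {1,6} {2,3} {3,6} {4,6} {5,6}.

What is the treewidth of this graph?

A width-1 tree decomposition is:
Bags: B1 = {3, 6}  B2 = {1, 6}  B3 = {4, 6}  B4 = {5, 6}  B5 = {2, 3}
Tree: B1–B2, B2–B3, B3–B4, B1–B5
The largest bag has 2 vertices, giving width 1; this decomposition certifies tw(G) ≤ 1. G has an edge, so its treewidth is at least 1. Combining the bounds, tw(G) = 1.

1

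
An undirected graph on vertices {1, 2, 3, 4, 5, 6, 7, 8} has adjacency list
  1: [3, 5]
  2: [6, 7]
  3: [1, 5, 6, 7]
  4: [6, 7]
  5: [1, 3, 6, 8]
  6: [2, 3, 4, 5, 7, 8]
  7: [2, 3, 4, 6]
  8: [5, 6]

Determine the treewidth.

A width-2 tree decomposition is:
Bags: B1 = {3, 6, 7}  B2 = {3, 5, 6}  B3 = {4, 6, 7}  B4 = {1, 3, 5}  B5 = {2, 6, 7}  B6 = {5, 6, 8}
Tree: B1–B2, B1–B3, B2–B4, B3–B5, B2–B6
Every bag has size at most 3, so the width is 3 − 1 = 2 and tw(G) ≤ 2. For the lower bound, the 3 vertices {1, 3, 5} are pairwise adjacent, and any tree decomposition puts a clique entirely inside one bag — forcing width ≥ 2. Hence tw(G) = 2 exactly.

2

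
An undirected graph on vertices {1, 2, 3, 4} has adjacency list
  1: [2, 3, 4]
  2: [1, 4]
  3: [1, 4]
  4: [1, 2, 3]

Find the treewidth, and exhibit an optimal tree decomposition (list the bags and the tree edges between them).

Treewidth 2.
One optimal decomposition is:
Bags: B1 = {1, 2, 4}  B2 = {1, 3, 4}
Tree: B1–B2

The largest bag has 3 vertices, giving width 2; this decomposition certifies tw(G) ≤ 2. Conversely, {1, 2, 4} is a clique of size 3, and the vertices of any clique must share a bag in every tree decomposition; so some bag has ≥ 3 vertices and tw(G) ≥ 2. The upper and lower bounds meet at 2, so that is the treewidth.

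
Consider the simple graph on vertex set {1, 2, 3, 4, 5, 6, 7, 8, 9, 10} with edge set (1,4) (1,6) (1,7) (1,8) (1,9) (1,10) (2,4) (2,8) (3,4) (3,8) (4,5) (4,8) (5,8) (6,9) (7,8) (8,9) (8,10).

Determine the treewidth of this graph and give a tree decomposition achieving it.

Treewidth 2.
One optimal decomposition is:
Bags: B1 = {1, 8, 9}  B2 = {1, 6, 9}  B3 = {1, 8, 10}  B4 = {1, 4, 8}  B5 = {2, 4, 8}  B6 = {3, 4, 8}  B7 = {1, 7, 8}  B8 = {4, 5, 8}
Tree: B1–B2, B1–B3, B3–B4, B4–B5, B5–B6, B3–B7, B6–B8

Every bag has size at most 3, so the width is 3 − 1 = 2 and tw(G) ≤ 2. On the other hand G contains the 3-clique {1, 8, 9}. A clique must lie in a single bag of any decomposition, so no decomposition can have width below 2. Hence tw(G) = 2 exactly.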